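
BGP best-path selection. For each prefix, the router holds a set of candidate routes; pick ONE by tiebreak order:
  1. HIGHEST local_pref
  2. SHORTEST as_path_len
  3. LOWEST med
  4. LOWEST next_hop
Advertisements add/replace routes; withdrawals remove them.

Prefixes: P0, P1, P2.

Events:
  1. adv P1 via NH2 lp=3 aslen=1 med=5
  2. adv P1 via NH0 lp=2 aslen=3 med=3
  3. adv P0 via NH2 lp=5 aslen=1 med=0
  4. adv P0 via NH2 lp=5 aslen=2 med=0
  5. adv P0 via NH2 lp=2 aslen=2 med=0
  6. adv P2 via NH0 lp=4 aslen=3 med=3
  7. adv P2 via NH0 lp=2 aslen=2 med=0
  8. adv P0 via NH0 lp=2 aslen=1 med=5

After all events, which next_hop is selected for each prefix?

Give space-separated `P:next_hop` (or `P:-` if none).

Op 1: best P0=- P1=NH2 P2=-
Op 2: best P0=- P1=NH2 P2=-
Op 3: best P0=NH2 P1=NH2 P2=-
Op 4: best P0=NH2 P1=NH2 P2=-
Op 5: best P0=NH2 P1=NH2 P2=-
Op 6: best P0=NH2 P1=NH2 P2=NH0
Op 7: best P0=NH2 P1=NH2 P2=NH0
Op 8: best P0=NH0 P1=NH2 P2=NH0

Answer: P0:NH0 P1:NH2 P2:NH0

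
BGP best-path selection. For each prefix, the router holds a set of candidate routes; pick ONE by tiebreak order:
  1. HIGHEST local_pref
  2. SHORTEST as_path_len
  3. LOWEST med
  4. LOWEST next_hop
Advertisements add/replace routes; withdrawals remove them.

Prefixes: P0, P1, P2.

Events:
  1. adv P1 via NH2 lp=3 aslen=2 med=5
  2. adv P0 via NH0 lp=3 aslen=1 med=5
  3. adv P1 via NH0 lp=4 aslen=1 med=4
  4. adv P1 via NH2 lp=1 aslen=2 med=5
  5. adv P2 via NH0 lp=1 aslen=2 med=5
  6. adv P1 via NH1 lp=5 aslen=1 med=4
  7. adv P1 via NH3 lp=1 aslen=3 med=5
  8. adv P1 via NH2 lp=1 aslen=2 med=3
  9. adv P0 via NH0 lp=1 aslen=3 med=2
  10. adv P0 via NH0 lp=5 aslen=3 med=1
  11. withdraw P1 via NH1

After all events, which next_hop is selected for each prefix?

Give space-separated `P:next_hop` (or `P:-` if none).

Op 1: best P0=- P1=NH2 P2=-
Op 2: best P0=NH0 P1=NH2 P2=-
Op 3: best P0=NH0 P1=NH0 P2=-
Op 4: best P0=NH0 P1=NH0 P2=-
Op 5: best P0=NH0 P1=NH0 P2=NH0
Op 6: best P0=NH0 P1=NH1 P2=NH0
Op 7: best P0=NH0 P1=NH1 P2=NH0
Op 8: best P0=NH0 P1=NH1 P2=NH0
Op 9: best P0=NH0 P1=NH1 P2=NH0
Op 10: best P0=NH0 P1=NH1 P2=NH0
Op 11: best P0=NH0 P1=NH0 P2=NH0

Answer: P0:NH0 P1:NH0 P2:NH0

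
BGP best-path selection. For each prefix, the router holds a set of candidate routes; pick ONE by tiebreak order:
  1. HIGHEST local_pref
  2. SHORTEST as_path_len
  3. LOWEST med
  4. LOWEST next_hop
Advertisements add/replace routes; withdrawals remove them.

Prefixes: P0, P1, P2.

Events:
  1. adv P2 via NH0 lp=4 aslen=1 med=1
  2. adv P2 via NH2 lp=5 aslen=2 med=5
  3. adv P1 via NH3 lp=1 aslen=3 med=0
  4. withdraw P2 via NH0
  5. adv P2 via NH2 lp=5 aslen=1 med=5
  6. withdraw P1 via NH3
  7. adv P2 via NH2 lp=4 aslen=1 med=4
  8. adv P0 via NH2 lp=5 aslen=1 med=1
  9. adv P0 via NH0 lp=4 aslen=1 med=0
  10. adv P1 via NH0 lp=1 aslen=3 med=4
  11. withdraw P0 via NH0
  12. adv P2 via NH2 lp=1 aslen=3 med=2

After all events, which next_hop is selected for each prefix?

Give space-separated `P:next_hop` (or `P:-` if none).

Op 1: best P0=- P1=- P2=NH0
Op 2: best P0=- P1=- P2=NH2
Op 3: best P0=- P1=NH3 P2=NH2
Op 4: best P0=- P1=NH3 P2=NH2
Op 5: best P0=- P1=NH3 P2=NH2
Op 6: best P0=- P1=- P2=NH2
Op 7: best P0=- P1=- P2=NH2
Op 8: best P0=NH2 P1=- P2=NH2
Op 9: best P0=NH2 P1=- P2=NH2
Op 10: best P0=NH2 P1=NH0 P2=NH2
Op 11: best P0=NH2 P1=NH0 P2=NH2
Op 12: best P0=NH2 P1=NH0 P2=NH2

Answer: P0:NH2 P1:NH0 P2:NH2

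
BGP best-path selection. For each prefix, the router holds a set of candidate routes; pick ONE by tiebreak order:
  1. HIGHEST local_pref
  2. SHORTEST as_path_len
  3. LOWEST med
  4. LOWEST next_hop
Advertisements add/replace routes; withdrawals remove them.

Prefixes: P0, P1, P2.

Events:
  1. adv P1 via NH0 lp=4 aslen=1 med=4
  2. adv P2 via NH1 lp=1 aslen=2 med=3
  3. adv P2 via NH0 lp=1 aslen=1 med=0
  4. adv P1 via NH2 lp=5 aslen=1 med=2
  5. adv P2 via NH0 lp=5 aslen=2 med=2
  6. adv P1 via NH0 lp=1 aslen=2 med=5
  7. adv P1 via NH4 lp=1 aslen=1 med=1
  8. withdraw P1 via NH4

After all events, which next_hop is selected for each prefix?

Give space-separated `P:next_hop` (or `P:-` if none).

Answer: P0:- P1:NH2 P2:NH0

Derivation:
Op 1: best P0=- P1=NH0 P2=-
Op 2: best P0=- P1=NH0 P2=NH1
Op 3: best P0=- P1=NH0 P2=NH0
Op 4: best P0=- P1=NH2 P2=NH0
Op 5: best P0=- P1=NH2 P2=NH0
Op 6: best P0=- P1=NH2 P2=NH0
Op 7: best P0=- P1=NH2 P2=NH0
Op 8: best P0=- P1=NH2 P2=NH0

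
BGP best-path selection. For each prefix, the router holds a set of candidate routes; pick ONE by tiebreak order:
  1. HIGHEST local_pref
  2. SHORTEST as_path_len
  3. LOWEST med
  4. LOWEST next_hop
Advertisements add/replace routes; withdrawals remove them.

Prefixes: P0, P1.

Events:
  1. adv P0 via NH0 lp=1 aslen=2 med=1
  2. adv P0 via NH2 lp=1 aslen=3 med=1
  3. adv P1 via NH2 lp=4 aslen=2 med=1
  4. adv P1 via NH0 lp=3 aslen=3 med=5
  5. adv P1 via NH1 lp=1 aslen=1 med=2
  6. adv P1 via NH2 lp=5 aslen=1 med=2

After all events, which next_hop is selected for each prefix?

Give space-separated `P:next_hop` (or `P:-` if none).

Answer: P0:NH0 P1:NH2

Derivation:
Op 1: best P0=NH0 P1=-
Op 2: best P0=NH0 P1=-
Op 3: best P0=NH0 P1=NH2
Op 4: best P0=NH0 P1=NH2
Op 5: best P0=NH0 P1=NH2
Op 6: best P0=NH0 P1=NH2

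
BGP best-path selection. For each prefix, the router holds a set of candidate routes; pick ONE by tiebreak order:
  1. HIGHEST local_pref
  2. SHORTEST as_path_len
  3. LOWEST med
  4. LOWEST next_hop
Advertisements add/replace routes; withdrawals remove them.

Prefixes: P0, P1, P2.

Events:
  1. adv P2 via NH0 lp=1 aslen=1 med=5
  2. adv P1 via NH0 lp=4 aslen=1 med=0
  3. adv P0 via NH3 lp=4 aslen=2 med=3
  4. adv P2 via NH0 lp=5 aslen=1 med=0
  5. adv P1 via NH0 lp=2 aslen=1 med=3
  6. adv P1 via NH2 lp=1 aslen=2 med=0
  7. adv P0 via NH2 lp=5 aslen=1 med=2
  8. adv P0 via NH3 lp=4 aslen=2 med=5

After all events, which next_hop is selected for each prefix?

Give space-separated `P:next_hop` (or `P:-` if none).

Op 1: best P0=- P1=- P2=NH0
Op 2: best P0=- P1=NH0 P2=NH0
Op 3: best P0=NH3 P1=NH0 P2=NH0
Op 4: best P0=NH3 P1=NH0 P2=NH0
Op 5: best P0=NH3 P1=NH0 P2=NH0
Op 6: best P0=NH3 P1=NH0 P2=NH0
Op 7: best P0=NH2 P1=NH0 P2=NH0
Op 8: best P0=NH2 P1=NH0 P2=NH0

Answer: P0:NH2 P1:NH0 P2:NH0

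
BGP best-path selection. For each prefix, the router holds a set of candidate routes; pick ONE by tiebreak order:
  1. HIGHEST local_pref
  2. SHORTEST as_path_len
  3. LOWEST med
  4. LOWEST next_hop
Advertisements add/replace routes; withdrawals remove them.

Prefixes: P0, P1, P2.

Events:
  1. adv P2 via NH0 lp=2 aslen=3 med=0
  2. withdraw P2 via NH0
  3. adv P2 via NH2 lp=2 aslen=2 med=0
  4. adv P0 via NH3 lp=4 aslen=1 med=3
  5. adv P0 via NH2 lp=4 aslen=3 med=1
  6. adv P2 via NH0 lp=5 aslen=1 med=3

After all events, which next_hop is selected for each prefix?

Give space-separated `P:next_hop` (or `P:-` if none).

Answer: P0:NH3 P1:- P2:NH0

Derivation:
Op 1: best P0=- P1=- P2=NH0
Op 2: best P0=- P1=- P2=-
Op 3: best P0=- P1=- P2=NH2
Op 4: best P0=NH3 P1=- P2=NH2
Op 5: best P0=NH3 P1=- P2=NH2
Op 6: best P0=NH3 P1=- P2=NH0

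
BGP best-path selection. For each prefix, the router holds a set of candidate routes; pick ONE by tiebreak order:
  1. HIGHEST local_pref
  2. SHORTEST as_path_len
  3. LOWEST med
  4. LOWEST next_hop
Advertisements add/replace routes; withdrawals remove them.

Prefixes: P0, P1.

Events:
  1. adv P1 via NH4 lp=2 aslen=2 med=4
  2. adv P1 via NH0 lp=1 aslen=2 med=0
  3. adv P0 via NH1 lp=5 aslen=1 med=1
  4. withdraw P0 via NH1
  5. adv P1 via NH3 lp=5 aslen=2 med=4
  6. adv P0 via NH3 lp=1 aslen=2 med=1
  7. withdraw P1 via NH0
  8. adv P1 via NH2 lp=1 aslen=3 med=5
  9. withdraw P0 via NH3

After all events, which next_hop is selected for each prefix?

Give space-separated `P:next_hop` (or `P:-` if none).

Op 1: best P0=- P1=NH4
Op 2: best P0=- P1=NH4
Op 3: best P0=NH1 P1=NH4
Op 4: best P0=- P1=NH4
Op 5: best P0=- P1=NH3
Op 6: best P0=NH3 P1=NH3
Op 7: best P0=NH3 P1=NH3
Op 8: best P0=NH3 P1=NH3
Op 9: best P0=- P1=NH3

Answer: P0:- P1:NH3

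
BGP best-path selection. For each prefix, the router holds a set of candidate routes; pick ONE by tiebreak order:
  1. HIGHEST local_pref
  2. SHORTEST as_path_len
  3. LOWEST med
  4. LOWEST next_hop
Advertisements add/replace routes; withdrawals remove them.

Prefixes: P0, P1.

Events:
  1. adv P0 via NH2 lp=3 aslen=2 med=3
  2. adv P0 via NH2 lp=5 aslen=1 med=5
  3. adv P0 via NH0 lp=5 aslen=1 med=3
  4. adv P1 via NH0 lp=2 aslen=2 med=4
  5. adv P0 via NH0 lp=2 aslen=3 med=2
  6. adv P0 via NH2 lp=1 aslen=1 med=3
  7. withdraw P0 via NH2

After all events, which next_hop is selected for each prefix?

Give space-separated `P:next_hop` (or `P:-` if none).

Answer: P0:NH0 P1:NH0

Derivation:
Op 1: best P0=NH2 P1=-
Op 2: best P0=NH2 P1=-
Op 3: best P0=NH0 P1=-
Op 4: best P0=NH0 P1=NH0
Op 5: best P0=NH2 P1=NH0
Op 6: best P0=NH0 P1=NH0
Op 7: best P0=NH0 P1=NH0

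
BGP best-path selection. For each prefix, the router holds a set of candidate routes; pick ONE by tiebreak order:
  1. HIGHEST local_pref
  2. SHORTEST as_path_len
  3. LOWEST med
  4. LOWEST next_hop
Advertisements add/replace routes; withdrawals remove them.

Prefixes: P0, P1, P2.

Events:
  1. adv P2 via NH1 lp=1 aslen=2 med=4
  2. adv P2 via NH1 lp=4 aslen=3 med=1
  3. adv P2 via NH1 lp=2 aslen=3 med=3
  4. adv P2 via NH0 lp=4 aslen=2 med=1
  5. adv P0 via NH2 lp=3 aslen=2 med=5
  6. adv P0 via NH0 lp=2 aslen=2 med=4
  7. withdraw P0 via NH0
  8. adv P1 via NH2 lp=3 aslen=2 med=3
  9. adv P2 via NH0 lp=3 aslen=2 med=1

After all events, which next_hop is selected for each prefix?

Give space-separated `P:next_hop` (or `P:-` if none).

Op 1: best P0=- P1=- P2=NH1
Op 2: best P0=- P1=- P2=NH1
Op 3: best P0=- P1=- P2=NH1
Op 4: best P0=- P1=- P2=NH0
Op 5: best P0=NH2 P1=- P2=NH0
Op 6: best P0=NH2 P1=- P2=NH0
Op 7: best P0=NH2 P1=- P2=NH0
Op 8: best P0=NH2 P1=NH2 P2=NH0
Op 9: best P0=NH2 P1=NH2 P2=NH0

Answer: P0:NH2 P1:NH2 P2:NH0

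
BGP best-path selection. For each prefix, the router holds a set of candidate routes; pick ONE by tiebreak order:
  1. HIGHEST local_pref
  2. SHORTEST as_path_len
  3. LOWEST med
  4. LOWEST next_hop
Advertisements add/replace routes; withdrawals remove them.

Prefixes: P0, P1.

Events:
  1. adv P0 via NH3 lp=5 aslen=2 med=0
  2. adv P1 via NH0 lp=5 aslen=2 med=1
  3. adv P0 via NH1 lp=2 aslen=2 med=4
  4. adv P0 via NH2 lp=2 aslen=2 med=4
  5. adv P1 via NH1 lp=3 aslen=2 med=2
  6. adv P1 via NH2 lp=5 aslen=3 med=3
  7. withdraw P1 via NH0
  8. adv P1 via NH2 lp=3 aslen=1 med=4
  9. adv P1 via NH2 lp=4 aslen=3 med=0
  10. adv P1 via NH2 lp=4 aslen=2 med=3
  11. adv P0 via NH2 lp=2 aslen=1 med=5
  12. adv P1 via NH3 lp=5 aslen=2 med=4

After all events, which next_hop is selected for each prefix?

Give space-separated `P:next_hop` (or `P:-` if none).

Op 1: best P0=NH3 P1=-
Op 2: best P0=NH3 P1=NH0
Op 3: best P0=NH3 P1=NH0
Op 4: best P0=NH3 P1=NH0
Op 5: best P0=NH3 P1=NH0
Op 6: best P0=NH3 P1=NH0
Op 7: best P0=NH3 P1=NH2
Op 8: best P0=NH3 P1=NH2
Op 9: best P0=NH3 P1=NH2
Op 10: best P0=NH3 P1=NH2
Op 11: best P0=NH3 P1=NH2
Op 12: best P0=NH3 P1=NH3

Answer: P0:NH3 P1:NH3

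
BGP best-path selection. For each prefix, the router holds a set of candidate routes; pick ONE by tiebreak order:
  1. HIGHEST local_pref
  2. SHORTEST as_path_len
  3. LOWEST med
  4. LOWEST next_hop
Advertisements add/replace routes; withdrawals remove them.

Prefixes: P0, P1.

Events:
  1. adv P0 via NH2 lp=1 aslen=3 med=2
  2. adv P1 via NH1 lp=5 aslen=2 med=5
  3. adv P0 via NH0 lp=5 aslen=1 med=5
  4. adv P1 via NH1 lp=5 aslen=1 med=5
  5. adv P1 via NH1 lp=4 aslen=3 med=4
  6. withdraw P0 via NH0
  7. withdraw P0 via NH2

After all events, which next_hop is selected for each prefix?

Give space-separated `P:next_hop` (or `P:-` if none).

Op 1: best P0=NH2 P1=-
Op 2: best P0=NH2 P1=NH1
Op 3: best P0=NH0 P1=NH1
Op 4: best P0=NH0 P1=NH1
Op 5: best P0=NH0 P1=NH1
Op 6: best P0=NH2 P1=NH1
Op 7: best P0=- P1=NH1

Answer: P0:- P1:NH1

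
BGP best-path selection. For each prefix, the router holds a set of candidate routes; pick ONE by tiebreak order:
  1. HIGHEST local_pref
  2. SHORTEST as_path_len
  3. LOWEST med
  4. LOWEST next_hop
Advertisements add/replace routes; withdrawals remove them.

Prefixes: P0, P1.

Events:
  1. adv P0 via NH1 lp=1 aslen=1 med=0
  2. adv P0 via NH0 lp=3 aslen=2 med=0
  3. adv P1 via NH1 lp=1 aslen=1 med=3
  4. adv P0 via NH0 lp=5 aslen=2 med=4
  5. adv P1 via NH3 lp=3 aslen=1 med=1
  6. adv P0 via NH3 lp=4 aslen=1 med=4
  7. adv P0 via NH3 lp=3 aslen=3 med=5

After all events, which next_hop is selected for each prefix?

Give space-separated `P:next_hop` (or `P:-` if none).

Op 1: best P0=NH1 P1=-
Op 2: best P0=NH0 P1=-
Op 3: best P0=NH0 P1=NH1
Op 4: best P0=NH0 P1=NH1
Op 5: best P0=NH0 P1=NH3
Op 6: best P0=NH0 P1=NH3
Op 7: best P0=NH0 P1=NH3

Answer: P0:NH0 P1:NH3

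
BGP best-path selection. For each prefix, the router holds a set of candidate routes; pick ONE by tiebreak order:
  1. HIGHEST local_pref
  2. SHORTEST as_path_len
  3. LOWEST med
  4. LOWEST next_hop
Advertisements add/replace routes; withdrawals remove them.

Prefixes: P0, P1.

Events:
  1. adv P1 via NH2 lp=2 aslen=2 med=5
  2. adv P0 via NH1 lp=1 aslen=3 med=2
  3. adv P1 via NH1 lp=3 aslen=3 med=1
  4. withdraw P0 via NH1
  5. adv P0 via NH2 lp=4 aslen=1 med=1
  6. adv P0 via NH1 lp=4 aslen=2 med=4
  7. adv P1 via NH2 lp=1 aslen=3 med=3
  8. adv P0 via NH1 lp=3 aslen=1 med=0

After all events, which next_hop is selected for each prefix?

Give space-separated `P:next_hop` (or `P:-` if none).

Answer: P0:NH2 P1:NH1

Derivation:
Op 1: best P0=- P1=NH2
Op 2: best P0=NH1 P1=NH2
Op 3: best P0=NH1 P1=NH1
Op 4: best P0=- P1=NH1
Op 5: best P0=NH2 P1=NH1
Op 6: best P0=NH2 P1=NH1
Op 7: best P0=NH2 P1=NH1
Op 8: best P0=NH2 P1=NH1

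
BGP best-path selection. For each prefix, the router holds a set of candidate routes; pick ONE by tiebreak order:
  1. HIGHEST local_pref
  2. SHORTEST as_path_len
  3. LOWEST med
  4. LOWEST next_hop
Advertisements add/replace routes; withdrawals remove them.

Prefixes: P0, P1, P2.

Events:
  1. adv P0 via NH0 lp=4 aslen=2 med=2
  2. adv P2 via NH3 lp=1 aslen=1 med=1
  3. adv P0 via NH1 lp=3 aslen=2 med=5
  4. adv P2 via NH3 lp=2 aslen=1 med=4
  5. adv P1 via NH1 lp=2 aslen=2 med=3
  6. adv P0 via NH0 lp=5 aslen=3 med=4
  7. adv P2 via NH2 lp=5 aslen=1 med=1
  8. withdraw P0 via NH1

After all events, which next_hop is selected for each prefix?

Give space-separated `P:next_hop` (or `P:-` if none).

Answer: P0:NH0 P1:NH1 P2:NH2

Derivation:
Op 1: best P0=NH0 P1=- P2=-
Op 2: best P0=NH0 P1=- P2=NH3
Op 3: best P0=NH0 P1=- P2=NH3
Op 4: best P0=NH0 P1=- P2=NH3
Op 5: best P0=NH0 P1=NH1 P2=NH3
Op 6: best P0=NH0 P1=NH1 P2=NH3
Op 7: best P0=NH0 P1=NH1 P2=NH2
Op 8: best P0=NH0 P1=NH1 P2=NH2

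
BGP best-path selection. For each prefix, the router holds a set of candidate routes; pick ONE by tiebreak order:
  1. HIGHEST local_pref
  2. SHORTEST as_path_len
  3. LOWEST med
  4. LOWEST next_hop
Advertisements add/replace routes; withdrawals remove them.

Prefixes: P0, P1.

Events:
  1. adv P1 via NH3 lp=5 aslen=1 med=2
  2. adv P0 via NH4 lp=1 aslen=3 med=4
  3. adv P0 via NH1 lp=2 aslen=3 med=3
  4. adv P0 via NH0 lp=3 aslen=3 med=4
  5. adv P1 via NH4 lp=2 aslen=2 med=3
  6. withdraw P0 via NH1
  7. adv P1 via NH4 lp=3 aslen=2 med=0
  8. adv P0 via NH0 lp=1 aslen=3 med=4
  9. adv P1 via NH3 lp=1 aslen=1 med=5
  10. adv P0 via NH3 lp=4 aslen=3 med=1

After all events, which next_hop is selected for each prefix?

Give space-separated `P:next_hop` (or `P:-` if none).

Op 1: best P0=- P1=NH3
Op 2: best P0=NH4 P1=NH3
Op 3: best P0=NH1 P1=NH3
Op 4: best P0=NH0 P1=NH3
Op 5: best P0=NH0 P1=NH3
Op 6: best P0=NH0 P1=NH3
Op 7: best P0=NH0 P1=NH3
Op 8: best P0=NH0 P1=NH3
Op 9: best P0=NH0 P1=NH4
Op 10: best P0=NH3 P1=NH4

Answer: P0:NH3 P1:NH4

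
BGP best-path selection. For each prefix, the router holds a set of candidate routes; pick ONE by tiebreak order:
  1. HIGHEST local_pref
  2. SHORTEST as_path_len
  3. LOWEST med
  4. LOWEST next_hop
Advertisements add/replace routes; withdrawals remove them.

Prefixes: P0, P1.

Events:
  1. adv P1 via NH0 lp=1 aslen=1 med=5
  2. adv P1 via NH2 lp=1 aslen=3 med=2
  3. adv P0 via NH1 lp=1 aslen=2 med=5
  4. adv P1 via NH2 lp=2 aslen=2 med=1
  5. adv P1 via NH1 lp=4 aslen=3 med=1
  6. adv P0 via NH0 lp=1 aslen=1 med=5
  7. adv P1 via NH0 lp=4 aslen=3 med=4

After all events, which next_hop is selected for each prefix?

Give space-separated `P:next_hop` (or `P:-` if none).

Answer: P0:NH0 P1:NH1

Derivation:
Op 1: best P0=- P1=NH0
Op 2: best P0=- P1=NH0
Op 3: best P0=NH1 P1=NH0
Op 4: best P0=NH1 P1=NH2
Op 5: best P0=NH1 P1=NH1
Op 6: best P0=NH0 P1=NH1
Op 7: best P0=NH0 P1=NH1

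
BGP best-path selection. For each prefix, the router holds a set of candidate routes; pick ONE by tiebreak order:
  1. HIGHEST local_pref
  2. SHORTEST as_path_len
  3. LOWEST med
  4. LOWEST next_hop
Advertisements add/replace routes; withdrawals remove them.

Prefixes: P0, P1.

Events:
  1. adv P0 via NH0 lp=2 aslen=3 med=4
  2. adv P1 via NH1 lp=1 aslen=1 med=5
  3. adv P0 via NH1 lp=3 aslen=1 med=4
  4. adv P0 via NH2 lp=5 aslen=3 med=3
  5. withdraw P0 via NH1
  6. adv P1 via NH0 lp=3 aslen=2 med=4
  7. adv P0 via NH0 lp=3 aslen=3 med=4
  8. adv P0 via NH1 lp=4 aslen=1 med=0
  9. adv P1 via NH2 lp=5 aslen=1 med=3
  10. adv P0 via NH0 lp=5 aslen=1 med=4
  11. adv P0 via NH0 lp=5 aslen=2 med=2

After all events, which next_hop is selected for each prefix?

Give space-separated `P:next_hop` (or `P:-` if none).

Answer: P0:NH0 P1:NH2

Derivation:
Op 1: best P0=NH0 P1=-
Op 2: best P0=NH0 P1=NH1
Op 3: best P0=NH1 P1=NH1
Op 4: best P0=NH2 P1=NH1
Op 5: best P0=NH2 P1=NH1
Op 6: best P0=NH2 P1=NH0
Op 7: best P0=NH2 P1=NH0
Op 8: best P0=NH2 P1=NH0
Op 9: best P0=NH2 P1=NH2
Op 10: best P0=NH0 P1=NH2
Op 11: best P0=NH0 P1=NH2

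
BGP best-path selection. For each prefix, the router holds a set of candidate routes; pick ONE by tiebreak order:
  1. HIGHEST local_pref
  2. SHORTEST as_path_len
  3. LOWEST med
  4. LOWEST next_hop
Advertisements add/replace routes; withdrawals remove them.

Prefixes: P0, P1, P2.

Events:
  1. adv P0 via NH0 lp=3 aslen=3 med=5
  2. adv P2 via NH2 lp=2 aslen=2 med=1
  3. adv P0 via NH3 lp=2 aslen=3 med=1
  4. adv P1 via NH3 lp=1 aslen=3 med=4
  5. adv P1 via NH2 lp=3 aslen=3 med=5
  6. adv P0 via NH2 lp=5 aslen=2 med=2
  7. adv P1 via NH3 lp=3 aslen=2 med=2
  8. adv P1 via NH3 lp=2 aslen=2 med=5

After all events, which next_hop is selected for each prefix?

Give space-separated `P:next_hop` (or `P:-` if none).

Answer: P0:NH2 P1:NH2 P2:NH2

Derivation:
Op 1: best P0=NH0 P1=- P2=-
Op 2: best P0=NH0 P1=- P2=NH2
Op 3: best P0=NH0 P1=- P2=NH2
Op 4: best P0=NH0 P1=NH3 P2=NH2
Op 5: best P0=NH0 P1=NH2 P2=NH2
Op 6: best P0=NH2 P1=NH2 P2=NH2
Op 7: best P0=NH2 P1=NH3 P2=NH2
Op 8: best P0=NH2 P1=NH2 P2=NH2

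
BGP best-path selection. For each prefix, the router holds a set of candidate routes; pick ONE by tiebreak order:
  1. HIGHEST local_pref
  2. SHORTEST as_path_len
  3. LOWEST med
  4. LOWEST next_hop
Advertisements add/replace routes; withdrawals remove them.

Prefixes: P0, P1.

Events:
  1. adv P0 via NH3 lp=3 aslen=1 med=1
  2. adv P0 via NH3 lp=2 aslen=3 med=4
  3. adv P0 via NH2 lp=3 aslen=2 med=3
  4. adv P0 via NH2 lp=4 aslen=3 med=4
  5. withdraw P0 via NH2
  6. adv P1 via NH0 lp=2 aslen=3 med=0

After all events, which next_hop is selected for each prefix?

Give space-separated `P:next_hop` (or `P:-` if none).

Answer: P0:NH3 P1:NH0

Derivation:
Op 1: best P0=NH3 P1=-
Op 2: best P0=NH3 P1=-
Op 3: best P0=NH2 P1=-
Op 4: best P0=NH2 P1=-
Op 5: best P0=NH3 P1=-
Op 6: best P0=NH3 P1=NH0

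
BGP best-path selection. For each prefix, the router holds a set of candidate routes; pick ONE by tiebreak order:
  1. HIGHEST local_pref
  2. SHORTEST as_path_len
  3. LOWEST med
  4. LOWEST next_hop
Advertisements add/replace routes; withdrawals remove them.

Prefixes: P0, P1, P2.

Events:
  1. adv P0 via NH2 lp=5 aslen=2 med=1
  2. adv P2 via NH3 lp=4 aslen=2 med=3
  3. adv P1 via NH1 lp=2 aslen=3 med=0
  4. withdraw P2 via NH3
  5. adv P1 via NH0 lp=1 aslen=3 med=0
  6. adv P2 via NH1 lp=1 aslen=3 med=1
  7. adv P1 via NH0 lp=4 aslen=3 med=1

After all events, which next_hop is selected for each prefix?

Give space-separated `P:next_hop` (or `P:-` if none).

Answer: P0:NH2 P1:NH0 P2:NH1

Derivation:
Op 1: best P0=NH2 P1=- P2=-
Op 2: best P0=NH2 P1=- P2=NH3
Op 3: best P0=NH2 P1=NH1 P2=NH3
Op 4: best P0=NH2 P1=NH1 P2=-
Op 5: best P0=NH2 P1=NH1 P2=-
Op 6: best P0=NH2 P1=NH1 P2=NH1
Op 7: best P0=NH2 P1=NH0 P2=NH1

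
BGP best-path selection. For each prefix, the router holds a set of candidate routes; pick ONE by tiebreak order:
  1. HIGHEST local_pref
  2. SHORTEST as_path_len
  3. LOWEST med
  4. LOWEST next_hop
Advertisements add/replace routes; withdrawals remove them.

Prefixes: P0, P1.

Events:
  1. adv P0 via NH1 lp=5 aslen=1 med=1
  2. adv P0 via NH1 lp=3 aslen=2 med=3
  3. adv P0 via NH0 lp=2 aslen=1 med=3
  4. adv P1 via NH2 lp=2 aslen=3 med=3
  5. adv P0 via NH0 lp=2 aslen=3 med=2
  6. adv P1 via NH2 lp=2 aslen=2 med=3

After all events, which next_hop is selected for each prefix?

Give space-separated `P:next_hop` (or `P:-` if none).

Answer: P0:NH1 P1:NH2

Derivation:
Op 1: best P0=NH1 P1=-
Op 2: best P0=NH1 P1=-
Op 3: best P0=NH1 P1=-
Op 4: best P0=NH1 P1=NH2
Op 5: best P0=NH1 P1=NH2
Op 6: best P0=NH1 P1=NH2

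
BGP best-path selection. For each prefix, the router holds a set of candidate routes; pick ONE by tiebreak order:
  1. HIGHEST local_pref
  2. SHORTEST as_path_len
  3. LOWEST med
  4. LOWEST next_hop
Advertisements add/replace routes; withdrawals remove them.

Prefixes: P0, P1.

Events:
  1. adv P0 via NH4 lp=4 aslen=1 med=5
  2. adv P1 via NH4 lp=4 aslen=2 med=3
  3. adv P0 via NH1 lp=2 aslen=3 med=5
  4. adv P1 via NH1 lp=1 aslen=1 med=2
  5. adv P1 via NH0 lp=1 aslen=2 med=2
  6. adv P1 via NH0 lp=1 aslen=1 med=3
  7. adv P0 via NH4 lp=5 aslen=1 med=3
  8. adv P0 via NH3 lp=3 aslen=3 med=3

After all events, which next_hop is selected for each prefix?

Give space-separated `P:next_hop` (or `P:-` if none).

Op 1: best P0=NH4 P1=-
Op 2: best P0=NH4 P1=NH4
Op 3: best P0=NH4 P1=NH4
Op 4: best P0=NH4 P1=NH4
Op 5: best P0=NH4 P1=NH4
Op 6: best P0=NH4 P1=NH4
Op 7: best P0=NH4 P1=NH4
Op 8: best P0=NH4 P1=NH4

Answer: P0:NH4 P1:NH4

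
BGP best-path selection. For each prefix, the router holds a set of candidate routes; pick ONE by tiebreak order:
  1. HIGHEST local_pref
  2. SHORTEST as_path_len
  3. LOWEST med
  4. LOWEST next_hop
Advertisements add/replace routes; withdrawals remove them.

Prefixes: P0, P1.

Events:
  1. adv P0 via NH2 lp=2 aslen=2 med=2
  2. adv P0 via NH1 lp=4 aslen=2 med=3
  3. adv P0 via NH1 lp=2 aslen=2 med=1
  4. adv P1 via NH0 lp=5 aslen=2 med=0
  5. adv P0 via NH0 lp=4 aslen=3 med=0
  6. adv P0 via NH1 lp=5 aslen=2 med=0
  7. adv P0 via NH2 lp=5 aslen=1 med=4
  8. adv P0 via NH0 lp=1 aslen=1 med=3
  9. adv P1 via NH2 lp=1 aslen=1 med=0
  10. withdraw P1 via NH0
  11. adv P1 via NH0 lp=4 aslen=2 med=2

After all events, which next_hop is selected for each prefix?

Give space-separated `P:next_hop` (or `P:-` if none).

Op 1: best P0=NH2 P1=-
Op 2: best P0=NH1 P1=-
Op 3: best P0=NH1 P1=-
Op 4: best P0=NH1 P1=NH0
Op 5: best P0=NH0 P1=NH0
Op 6: best P0=NH1 P1=NH0
Op 7: best P0=NH2 P1=NH0
Op 8: best P0=NH2 P1=NH0
Op 9: best P0=NH2 P1=NH0
Op 10: best P0=NH2 P1=NH2
Op 11: best P0=NH2 P1=NH0

Answer: P0:NH2 P1:NH0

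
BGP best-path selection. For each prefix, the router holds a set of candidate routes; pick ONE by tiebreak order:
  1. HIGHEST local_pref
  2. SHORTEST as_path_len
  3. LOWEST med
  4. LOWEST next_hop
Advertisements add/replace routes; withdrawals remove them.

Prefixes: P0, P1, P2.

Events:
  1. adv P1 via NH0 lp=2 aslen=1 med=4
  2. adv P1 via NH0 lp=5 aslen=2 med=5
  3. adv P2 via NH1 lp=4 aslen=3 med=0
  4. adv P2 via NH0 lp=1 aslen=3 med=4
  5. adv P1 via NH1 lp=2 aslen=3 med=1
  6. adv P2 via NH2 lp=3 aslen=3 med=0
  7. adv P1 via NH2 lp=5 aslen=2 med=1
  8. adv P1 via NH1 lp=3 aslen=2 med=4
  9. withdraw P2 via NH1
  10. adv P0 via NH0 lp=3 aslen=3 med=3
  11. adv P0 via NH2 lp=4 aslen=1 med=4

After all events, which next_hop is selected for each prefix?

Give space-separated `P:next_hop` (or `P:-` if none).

Op 1: best P0=- P1=NH0 P2=-
Op 2: best P0=- P1=NH0 P2=-
Op 3: best P0=- P1=NH0 P2=NH1
Op 4: best P0=- P1=NH0 P2=NH1
Op 5: best P0=- P1=NH0 P2=NH1
Op 6: best P0=- P1=NH0 P2=NH1
Op 7: best P0=- P1=NH2 P2=NH1
Op 8: best P0=- P1=NH2 P2=NH1
Op 9: best P0=- P1=NH2 P2=NH2
Op 10: best P0=NH0 P1=NH2 P2=NH2
Op 11: best P0=NH2 P1=NH2 P2=NH2

Answer: P0:NH2 P1:NH2 P2:NH2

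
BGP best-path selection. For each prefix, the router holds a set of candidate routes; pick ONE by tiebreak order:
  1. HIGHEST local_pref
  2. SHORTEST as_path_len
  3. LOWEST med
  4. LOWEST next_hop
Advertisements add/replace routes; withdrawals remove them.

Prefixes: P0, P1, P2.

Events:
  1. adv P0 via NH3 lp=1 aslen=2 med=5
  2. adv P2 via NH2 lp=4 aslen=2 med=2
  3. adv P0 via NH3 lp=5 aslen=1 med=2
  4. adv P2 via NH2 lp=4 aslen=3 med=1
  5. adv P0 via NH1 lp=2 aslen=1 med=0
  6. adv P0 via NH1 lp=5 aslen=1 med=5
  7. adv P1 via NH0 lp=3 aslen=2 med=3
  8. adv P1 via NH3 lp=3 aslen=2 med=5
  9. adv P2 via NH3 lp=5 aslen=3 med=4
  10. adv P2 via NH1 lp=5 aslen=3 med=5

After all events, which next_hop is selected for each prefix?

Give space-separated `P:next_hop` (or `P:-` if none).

Op 1: best P0=NH3 P1=- P2=-
Op 2: best P0=NH3 P1=- P2=NH2
Op 3: best P0=NH3 P1=- P2=NH2
Op 4: best P0=NH3 P1=- P2=NH2
Op 5: best P0=NH3 P1=- P2=NH2
Op 6: best P0=NH3 P1=- P2=NH2
Op 7: best P0=NH3 P1=NH0 P2=NH2
Op 8: best P0=NH3 P1=NH0 P2=NH2
Op 9: best P0=NH3 P1=NH0 P2=NH3
Op 10: best P0=NH3 P1=NH0 P2=NH3

Answer: P0:NH3 P1:NH0 P2:NH3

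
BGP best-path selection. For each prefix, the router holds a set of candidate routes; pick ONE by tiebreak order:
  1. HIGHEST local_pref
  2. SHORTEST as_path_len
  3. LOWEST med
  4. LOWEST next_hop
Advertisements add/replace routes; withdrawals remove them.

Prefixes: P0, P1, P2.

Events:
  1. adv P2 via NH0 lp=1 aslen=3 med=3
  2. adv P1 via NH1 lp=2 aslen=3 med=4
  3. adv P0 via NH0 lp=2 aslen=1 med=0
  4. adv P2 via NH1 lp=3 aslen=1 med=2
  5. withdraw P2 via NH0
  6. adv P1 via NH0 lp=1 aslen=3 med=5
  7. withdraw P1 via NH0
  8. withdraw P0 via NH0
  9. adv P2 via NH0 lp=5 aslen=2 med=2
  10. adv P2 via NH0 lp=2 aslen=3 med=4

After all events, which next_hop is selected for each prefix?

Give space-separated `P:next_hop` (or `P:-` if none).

Op 1: best P0=- P1=- P2=NH0
Op 2: best P0=- P1=NH1 P2=NH0
Op 3: best P0=NH0 P1=NH1 P2=NH0
Op 4: best P0=NH0 P1=NH1 P2=NH1
Op 5: best P0=NH0 P1=NH1 P2=NH1
Op 6: best P0=NH0 P1=NH1 P2=NH1
Op 7: best P0=NH0 P1=NH1 P2=NH1
Op 8: best P0=- P1=NH1 P2=NH1
Op 9: best P0=- P1=NH1 P2=NH0
Op 10: best P0=- P1=NH1 P2=NH1

Answer: P0:- P1:NH1 P2:NH1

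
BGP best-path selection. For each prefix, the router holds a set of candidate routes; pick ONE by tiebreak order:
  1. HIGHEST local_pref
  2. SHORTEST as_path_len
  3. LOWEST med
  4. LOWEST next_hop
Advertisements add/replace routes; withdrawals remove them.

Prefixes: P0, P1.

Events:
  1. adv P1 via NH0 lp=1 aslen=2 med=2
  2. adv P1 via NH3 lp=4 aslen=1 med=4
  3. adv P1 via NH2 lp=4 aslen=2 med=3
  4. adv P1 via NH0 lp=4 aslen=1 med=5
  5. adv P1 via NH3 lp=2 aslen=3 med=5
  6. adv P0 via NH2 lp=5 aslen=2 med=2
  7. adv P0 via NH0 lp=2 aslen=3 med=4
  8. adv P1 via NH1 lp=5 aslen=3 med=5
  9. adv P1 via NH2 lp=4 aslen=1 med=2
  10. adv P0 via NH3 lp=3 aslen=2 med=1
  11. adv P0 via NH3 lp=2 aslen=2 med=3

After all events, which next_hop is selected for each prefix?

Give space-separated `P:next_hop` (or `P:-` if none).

Op 1: best P0=- P1=NH0
Op 2: best P0=- P1=NH3
Op 3: best P0=- P1=NH3
Op 4: best P0=- P1=NH3
Op 5: best P0=- P1=NH0
Op 6: best P0=NH2 P1=NH0
Op 7: best P0=NH2 P1=NH0
Op 8: best P0=NH2 P1=NH1
Op 9: best P0=NH2 P1=NH1
Op 10: best P0=NH2 P1=NH1
Op 11: best P0=NH2 P1=NH1

Answer: P0:NH2 P1:NH1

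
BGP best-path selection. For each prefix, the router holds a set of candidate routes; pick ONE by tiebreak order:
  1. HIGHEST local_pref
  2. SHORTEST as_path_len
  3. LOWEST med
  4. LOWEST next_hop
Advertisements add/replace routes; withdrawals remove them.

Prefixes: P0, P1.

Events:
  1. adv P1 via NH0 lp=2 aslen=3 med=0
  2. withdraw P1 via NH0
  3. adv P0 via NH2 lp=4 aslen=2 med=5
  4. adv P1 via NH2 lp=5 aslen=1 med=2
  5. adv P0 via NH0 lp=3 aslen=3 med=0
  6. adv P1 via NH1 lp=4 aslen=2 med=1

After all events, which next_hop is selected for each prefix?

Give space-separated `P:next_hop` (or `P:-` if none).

Answer: P0:NH2 P1:NH2

Derivation:
Op 1: best P0=- P1=NH0
Op 2: best P0=- P1=-
Op 3: best P0=NH2 P1=-
Op 4: best P0=NH2 P1=NH2
Op 5: best P0=NH2 P1=NH2
Op 6: best P0=NH2 P1=NH2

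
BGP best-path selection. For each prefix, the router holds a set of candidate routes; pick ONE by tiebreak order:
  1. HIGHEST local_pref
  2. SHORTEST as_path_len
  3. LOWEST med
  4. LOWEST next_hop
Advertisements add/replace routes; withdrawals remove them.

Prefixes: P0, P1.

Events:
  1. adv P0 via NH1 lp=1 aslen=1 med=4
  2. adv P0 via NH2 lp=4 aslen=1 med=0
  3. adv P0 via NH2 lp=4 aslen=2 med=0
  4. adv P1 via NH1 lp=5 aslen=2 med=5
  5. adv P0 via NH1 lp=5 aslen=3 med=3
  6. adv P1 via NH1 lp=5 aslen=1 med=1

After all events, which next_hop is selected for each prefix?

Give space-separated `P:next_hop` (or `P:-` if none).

Answer: P0:NH1 P1:NH1

Derivation:
Op 1: best P0=NH1 P1=-
Op 2: best P0=NH2 P1=-
Op 3: best P0=NH2 P1=-
Op 4: best P0=NH2 P1=NH1
Op 5: best P0=NH1 P1=NH1
Op 6: best P0=NH1 P1=NH1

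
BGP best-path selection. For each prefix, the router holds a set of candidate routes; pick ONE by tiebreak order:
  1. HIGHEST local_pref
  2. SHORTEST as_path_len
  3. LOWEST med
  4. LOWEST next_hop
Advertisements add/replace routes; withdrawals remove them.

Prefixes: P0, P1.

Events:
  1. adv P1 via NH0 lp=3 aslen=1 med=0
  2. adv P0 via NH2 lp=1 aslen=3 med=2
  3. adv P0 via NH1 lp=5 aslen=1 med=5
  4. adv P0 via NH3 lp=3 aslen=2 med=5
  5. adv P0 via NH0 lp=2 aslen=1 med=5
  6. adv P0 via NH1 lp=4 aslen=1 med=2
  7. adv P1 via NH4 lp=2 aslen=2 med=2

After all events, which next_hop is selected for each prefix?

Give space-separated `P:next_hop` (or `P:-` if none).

Answer: P0:NH1 P1:NH0

Derivation:
Op 1: best P0=- P1=NH0
Op 2: best P0=NH2 P1=NH0
Op 3: best P0=NH1 P1=NH0
Op 4: best P0=NH1 P1=NH0
Op 5: best P0=NH1 P1=NH0
Op 6: best P0=NH1 P1=NH0
Op 7: best P0=NH1 P1=NH0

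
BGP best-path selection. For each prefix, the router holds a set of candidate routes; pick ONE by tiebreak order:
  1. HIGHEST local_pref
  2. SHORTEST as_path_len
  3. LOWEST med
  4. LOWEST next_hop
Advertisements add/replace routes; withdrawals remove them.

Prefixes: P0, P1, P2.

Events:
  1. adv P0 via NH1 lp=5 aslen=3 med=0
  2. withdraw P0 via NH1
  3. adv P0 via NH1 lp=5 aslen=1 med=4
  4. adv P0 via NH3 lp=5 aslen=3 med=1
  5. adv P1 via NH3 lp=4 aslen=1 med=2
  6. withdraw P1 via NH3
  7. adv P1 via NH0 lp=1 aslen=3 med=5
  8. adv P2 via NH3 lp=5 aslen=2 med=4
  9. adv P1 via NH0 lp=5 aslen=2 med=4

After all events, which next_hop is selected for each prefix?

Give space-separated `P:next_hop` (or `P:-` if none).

Answer: P0:NH1 P1:NH0 P2:NH3

Derivation:
Op 1: best P0=NH1 P1=- P2=-
Op 2: best P0=- P1=- P2=-
Op 3: best P0=NH1 P1=- P2=-
Op 4: best P0=NH1 P1=- P2=-
Op 5: best P0=NH1 P1=NH3 P2=-
Op 6: best P0=NH1 P1=- P2=-
Op 7: best P0=NH1 P1=NH0 P2=-
Op 8: best P0=NH1 P1=NH0 P2=NH3
Op 9: best P0=NH1 P1=NH0 P2=NH3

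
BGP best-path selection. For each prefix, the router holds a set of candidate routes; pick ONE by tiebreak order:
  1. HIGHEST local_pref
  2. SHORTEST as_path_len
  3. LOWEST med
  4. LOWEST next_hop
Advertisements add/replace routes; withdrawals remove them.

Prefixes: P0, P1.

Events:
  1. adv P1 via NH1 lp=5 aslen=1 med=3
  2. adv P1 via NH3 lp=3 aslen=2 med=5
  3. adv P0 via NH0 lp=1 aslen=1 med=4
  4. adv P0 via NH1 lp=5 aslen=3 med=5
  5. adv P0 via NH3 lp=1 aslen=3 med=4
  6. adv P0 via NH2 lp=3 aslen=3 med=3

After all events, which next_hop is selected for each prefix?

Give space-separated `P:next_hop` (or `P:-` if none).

Op 1: best P0=- P1=NH1
Op 2: best P0=- P1=NH1
Op 3: best P0=NH0 P1=NH1
Op 4: best P0=NH1 P1=NH1
Op 5: best P0=NH1 P1=NH1
Op 6: best P0=NH1 P1=NH1

Answer: P0:NH1 P1:NH1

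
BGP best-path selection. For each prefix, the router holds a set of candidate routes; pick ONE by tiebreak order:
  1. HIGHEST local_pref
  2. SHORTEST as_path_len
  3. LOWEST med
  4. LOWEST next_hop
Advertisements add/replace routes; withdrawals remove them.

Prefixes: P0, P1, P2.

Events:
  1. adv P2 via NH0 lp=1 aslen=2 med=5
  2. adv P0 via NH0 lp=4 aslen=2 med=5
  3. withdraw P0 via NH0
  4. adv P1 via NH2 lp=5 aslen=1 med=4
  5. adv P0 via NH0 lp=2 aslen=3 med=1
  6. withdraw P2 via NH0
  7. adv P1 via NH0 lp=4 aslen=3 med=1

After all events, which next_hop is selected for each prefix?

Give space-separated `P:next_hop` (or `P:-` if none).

Op 1: best P0=- P1=- P2=NH0
Op 2: best P0=NH0 P1=- P2=NH0
Op 3: best P0=- P1=- P2=NH0
Op 4: best P0=- P1=NH2 P2=NH0
Op 5: best P0=NH0 P1=NH2 P2=NH0
Op 6: best P0=NH0 P1=NH2 P2=-
Op 7: best P0=NH0 P1=NH2 P2=-

Answer: P0:NH0 P1:NH2 P2:-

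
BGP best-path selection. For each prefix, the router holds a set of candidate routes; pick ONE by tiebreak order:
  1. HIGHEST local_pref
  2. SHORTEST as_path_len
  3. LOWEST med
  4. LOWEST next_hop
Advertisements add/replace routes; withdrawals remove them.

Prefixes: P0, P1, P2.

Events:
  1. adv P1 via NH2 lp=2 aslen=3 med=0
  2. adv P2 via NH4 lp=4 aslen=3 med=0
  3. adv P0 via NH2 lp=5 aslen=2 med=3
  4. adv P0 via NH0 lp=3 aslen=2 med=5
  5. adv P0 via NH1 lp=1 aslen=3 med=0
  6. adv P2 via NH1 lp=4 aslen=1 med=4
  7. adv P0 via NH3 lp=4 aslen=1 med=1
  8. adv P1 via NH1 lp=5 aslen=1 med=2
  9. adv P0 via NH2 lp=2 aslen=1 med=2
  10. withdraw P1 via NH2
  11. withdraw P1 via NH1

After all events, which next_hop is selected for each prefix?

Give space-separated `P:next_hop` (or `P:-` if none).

Op 1: best P0=- P1=NH2 P2=-
Op 2: best P0=- P1=NH2 P2=NH4
Op 3: best P0=NH2 P1=NH2 P2=NH4
Op 4: best P0=NH2 P1=NH2 P2=NH4
Op 5: best P0=NH2 P1=NH2 P2=NH4
Op 6: best P0=NH2 P1=NH2 P2=NH1
Op 7: best P0=NH2 P1=NH2 P2=NH1
Op 8: best P0=NH2 P1=NH1 P2=NH1
Op 9: best P0=NH3 P1=NH1 P2=NH1
Op 10: best P0=NH3 P1=NH1 P2=NH1
Op 11: best P0=NH3 P1=- P2=NH1

Answer: P0:NH3 P1:- P2:NH1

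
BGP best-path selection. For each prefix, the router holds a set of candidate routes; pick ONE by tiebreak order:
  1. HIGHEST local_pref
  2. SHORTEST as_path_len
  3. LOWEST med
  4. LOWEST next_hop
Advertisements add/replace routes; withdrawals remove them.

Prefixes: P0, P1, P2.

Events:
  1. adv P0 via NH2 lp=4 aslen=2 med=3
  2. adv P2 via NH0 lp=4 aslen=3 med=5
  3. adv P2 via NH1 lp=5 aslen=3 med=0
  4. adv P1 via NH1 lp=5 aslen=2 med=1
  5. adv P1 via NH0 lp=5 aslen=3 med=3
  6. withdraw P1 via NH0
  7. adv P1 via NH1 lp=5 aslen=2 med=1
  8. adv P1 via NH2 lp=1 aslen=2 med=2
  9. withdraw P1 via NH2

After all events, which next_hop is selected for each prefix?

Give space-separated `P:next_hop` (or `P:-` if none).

Answer: P0:NH2 P1:NH1 P2:NH1

Derivation:
Op 1: best P0=NH2 P1=- P2=-
Op 2: best P0=NH2 P1=- P2=NH0
Op 3: best P0=NH2 P1=- P2=NH1
Op 4: best P0=NH2 P1=NH1 P2=NH1
Op 5: best P0=NH2 P1=NH1 P2=NH1
Op 6: best P0=NH2 P1=NH1 P2=NH1
Op 7: best P0=NH2 P1=NH1 P2=NH1
Op 8: best P0=NH2 P1=NH1 P2=NH1
Op 9: best P0=NH2 P1=NH1 P2=NH1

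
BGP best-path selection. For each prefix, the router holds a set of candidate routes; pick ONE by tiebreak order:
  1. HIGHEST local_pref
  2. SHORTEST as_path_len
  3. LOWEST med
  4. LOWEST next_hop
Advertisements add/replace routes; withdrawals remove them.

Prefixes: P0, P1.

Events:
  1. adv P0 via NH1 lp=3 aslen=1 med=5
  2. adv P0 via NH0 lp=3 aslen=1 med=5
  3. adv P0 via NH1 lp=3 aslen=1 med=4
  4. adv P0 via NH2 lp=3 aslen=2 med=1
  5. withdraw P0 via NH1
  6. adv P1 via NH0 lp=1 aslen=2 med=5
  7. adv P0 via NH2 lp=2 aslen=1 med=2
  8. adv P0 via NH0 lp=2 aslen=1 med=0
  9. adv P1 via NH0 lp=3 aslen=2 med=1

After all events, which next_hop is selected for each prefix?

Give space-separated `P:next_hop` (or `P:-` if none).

Answer: P0:NH0 P1:NH0

Derivation:
Op 1: best P0=NH1 P1=-
Op 2: best P0=NH0 P1=-
Op 3: best P0=NH1 P1=-
Op 4: best P0=NH1 P1=-
Op 5: best P0=NH0 P1=-
Op 6: best P0=NH0 P1=NH0
Op 7: best P0=NH0 P1=NH0
Op 8: best P0=NH0 P1=NH0
Op 9: best P0=NH0 P1=NH0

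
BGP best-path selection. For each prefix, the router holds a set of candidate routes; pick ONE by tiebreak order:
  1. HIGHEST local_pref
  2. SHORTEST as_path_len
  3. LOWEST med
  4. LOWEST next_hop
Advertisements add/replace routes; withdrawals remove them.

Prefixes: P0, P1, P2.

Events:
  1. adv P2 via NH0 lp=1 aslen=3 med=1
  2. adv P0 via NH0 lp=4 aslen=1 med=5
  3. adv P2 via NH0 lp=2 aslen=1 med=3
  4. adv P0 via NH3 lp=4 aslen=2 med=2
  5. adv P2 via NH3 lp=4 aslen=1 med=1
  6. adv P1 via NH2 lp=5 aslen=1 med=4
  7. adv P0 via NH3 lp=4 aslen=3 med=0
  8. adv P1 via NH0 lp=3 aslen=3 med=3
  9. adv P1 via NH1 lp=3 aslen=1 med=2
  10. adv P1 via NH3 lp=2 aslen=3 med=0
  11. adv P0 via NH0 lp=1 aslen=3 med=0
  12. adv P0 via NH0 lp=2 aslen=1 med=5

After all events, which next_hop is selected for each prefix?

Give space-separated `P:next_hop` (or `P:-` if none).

Answer: P0:NH3 P1:NH2 P2:NH3

Derivation:
Op 1: best P0=- P1=- P2=NH0
Op 2: best P0=NH0 P1=- P2=NH0
Op 3: best P0=NH0 P1=- P2=NH0
Op 4: best P0=NH0 P1=- P2=NH0
Op 5: best P0=NH0 P1=- P2=NH3
Op 6: best P0=NH0 P1=NH2 P2=NH3
Op 7: best P0=NH0 P1=NH2 P2=NH3
Op 8: best P0=NH0 P1=NH2 P2=NH3
Op 9: best P0=NH0 P1=NH2 P2=NH3
Op 10: best P0=NH0 P1=NH2 P2=NH3
Op 11: best P0=NH3 P1=NH2 P2=NH3
Op 12: best P0=NH3 P1=NH2 P2=NH3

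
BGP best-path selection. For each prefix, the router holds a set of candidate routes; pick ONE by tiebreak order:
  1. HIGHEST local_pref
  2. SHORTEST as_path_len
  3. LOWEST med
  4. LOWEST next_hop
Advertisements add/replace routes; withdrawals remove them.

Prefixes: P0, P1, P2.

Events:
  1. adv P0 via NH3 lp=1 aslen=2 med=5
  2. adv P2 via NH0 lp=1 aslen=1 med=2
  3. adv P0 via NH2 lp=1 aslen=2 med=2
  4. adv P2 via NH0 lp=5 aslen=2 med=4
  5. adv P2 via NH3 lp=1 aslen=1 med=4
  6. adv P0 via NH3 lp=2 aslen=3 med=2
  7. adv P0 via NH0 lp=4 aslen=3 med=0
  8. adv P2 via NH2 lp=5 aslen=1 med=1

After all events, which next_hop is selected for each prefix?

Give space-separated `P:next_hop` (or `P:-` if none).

Answer: P0:NH0 P1:- P2:NH2

Derivation:
Op 1: best P0=NH3 P1=- P2=-
Op 2: best P0=NH3 P1=- P2=NH0
Op 3: best P0=NH2 P1=- P2=NH0
Op 4: best P0=NH2 P1=- P2=NH0
Op 5: best P0=NH2 P1=- P2=NH0
Op 6: best P0=NH3 P1=- P2=NH0
Op 7: best P0=NH0 P1=- P2=NH0
Op 8: best P0=NH0 P1=- P2=NH2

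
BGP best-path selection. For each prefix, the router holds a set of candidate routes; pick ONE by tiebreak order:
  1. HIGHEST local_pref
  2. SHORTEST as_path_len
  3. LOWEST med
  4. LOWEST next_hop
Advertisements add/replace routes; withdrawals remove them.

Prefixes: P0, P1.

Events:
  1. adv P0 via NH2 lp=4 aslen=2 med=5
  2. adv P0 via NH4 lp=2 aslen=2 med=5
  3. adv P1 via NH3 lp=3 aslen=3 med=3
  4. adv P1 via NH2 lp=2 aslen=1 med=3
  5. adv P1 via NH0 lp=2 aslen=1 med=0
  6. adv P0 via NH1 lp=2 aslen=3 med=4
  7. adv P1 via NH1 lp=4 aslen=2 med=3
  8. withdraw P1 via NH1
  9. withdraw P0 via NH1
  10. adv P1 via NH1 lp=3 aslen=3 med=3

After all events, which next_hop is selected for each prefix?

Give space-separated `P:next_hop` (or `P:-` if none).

Op 1: best P0=NH2 P1=-
Op 2: best P0=NH2 P1=-
Op 3: best P0=NH2 P1=NH3
Op 4: best P0=NH2 P1=NH3
Op 5: best P0=NH2 P1=NH3
Op 6: best P0=NH2 P1=NH3
Op 7: best P0=NH2 P1=NH1
Op 8: best P0=NH2 P1=NH3
Op 9: best P0=NH2 P1=NH3
Op 10: best P0=NH2 P1=NH1

Answer: P0:NH2 P1:NH1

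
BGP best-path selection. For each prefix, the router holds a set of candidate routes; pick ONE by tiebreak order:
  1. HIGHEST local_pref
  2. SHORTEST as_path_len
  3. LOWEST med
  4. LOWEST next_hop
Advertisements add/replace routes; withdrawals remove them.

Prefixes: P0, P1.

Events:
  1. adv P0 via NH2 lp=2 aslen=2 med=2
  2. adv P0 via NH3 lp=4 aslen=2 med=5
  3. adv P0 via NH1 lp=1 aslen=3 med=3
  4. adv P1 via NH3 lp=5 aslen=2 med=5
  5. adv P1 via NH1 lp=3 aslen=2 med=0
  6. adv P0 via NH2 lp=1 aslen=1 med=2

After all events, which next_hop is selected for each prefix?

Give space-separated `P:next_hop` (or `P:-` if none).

Answer: P0:NH3 P1:NH3

Derivation:
Op 1: best P0=NH2 P1=-
Op 2: best P0=NH3 P1=-
Op 3: best P0=NH3 P1=-
Op 4: best P0=NH3 P1=NH3
Op 5: best P0=NH3 P1=NH3
Op 6: best P0=NH3 P1=NH3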